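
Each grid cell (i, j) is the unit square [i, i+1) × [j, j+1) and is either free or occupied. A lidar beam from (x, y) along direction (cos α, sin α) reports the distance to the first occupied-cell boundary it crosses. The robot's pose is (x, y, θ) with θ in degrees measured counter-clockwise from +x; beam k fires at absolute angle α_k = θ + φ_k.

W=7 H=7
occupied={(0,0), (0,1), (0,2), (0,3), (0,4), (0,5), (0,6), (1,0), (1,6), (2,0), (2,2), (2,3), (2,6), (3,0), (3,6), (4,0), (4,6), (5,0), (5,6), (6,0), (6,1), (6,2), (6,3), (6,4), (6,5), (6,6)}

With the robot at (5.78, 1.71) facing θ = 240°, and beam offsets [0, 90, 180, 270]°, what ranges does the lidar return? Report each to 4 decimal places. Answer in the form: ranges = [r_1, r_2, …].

beam 1: φ=0°, α=240°
  direction (-0.5000, -0.8660); cell (5,1); t to first gridline: x 1.5600, y 0.8198 (then +2.0000 / +1.1547)
    (5,0) via y @ 0.8198  # hit
  → r_1 = 0.8198
beam 2: φ=90°, α=330°
  direction (0.8660, -0.5000); cell (5,1); t to first gridline: x 0.2540, y 1.4200 (then +1.1547 / +2.0000)
    (6,1) via x @ 0.2540  # hit
  → r_2 = 0.2540
beam 3: φ=180°, α=60°
  direction (0.5000, 0.8660); cell (5,1); t to first gridline: x 0.4400, y 0.3349 (then +2.0000 / +1.1547)
    (5,2) via y @ 0.3349
    (6,2) via x @ 0.4400  # hit
  → r_3 = 0.4400
beam 4: φ=270°, α=150°
  direction (-0.8660, 0.5000); cell (5,1); t to first gridline: x 0.9007, y 0.5800 (then +1.1547 / +2.0000)
    (5,2) via y @ 0.5800
    (4,2) via x @ 0.9007
    (3,2) via x @ 2.0554
    (3,3) via y @ 2.5800
    (2,3) via x @ 3.2101  # hit
  → r_4 = 3.2101

ranges = [0.8198, 0.2540, 0.4400, 3.2101]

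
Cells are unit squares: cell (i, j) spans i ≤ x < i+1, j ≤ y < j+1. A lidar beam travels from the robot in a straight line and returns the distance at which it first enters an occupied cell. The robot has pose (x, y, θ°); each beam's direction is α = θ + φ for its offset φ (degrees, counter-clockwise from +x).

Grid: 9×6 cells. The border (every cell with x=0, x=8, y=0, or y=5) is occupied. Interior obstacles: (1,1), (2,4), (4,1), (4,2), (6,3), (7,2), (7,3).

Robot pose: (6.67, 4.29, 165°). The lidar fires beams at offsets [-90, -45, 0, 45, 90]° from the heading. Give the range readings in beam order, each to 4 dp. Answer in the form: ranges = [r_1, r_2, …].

ranges = [0.7350, 0.8198, 2.7432, 0.5800, 0.3002]

beam 1: φ=-90°, α=75°
  direction (0.2588, 0.9659); cell (6,4); t to first gridline: x 1.2750, y 0.7350 (then +3.8637 / +1.0353)
    (6,5) via y @ 0.7350  # hit
  → r_1 = 0.7350
beam 2: φ=-45°, α=120°
  direction (-0.5000, 0.8660); cell (6,4); t to first gridline: x 1.3400, y 0.8198 (then +2.0000 / +1.1547)
    (6,5) via y @ 0.8198  # hit
  → r_2 = 0.8198
beam 3: φ=0°, α=165°
  direction (-0.9659, 0.2588); cell (6,4); t to first gridline: x 0.6936, y 2.7432 (then +1.0353 / +3.8637)
    (5,4) via x @ 0.6936
    (4,4) via x @ 1.7289
    (4,5) via y @ 2.7432  # hit
  → r_3 = 2.7432
beam 4: φ=45°, α=210°
  direction (-0.8660, -0.5000); cell (6,4); t to first gridline: x 0.7736, y 0.5800 (then +1.1547 / +2.0000)
    (6,3) via y @ 0.5800  # hit
  → r_4 = 0.5800
beam 5: φ=90°, α=255°
  direction (-0.2588, -0.9659); cell (6,4); t to first gridline: x 2.5887, y 0.3002 (then +3.8637 / +1.0353)
    (6,3) via y @ 0.3002  # hit
  → r_5 = 0.3002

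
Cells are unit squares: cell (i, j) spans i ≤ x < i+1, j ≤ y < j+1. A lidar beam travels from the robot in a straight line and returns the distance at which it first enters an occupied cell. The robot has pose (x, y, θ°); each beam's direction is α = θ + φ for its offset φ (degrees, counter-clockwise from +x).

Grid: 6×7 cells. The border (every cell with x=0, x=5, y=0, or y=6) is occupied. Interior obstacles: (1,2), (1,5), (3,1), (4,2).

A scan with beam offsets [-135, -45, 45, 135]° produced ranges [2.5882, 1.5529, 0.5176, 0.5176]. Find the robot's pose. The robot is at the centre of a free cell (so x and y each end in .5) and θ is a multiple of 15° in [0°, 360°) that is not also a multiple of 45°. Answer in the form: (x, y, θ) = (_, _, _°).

(x, y, θ) = (1.5, 3.5, 120°)

Candidates: 16 free-cell centres × 16 headings = 256 poses. Raycast each; keep the one whose scan matches to 4 dp.
  (3.5, 5.5, 330°): beam 1 = 1.5529 ≠ 2.5882 ✗
  (3.5, 4.5, 165°): beam 1 = 1.7321 ≠ 2.5882 ✗
  (3.5, 5.5, 150°): beam 1 = 1.5529 ≠ 2.5882 ✗
  (2.5, 3.5, 240°): beam 1 = 1.9319 ≠ 2.5882 ✗
  (4.5, 5.5, 165°): beam 1 = 0.5774 ≠ 2.5882 ✗
  …
  (1.5, 3.5, 120°): r_1=2.5882, r_2=1.5529, r_3=0.5176, r_4=0.5176 — all match ✓
Unique over the lattice → pose = (1.5, 3.5, 120°).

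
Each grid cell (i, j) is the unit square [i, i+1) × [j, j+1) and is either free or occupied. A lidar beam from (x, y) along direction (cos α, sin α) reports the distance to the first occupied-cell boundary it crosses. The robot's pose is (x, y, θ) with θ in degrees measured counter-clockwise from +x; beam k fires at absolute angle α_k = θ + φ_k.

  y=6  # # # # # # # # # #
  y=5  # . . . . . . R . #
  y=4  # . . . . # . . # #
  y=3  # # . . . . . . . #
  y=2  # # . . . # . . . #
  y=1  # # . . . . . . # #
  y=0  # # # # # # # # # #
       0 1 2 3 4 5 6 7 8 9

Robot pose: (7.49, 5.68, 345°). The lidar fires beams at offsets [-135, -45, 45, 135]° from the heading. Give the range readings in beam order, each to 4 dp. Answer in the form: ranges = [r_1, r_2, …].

ranges = [1.7205, 1.0200, 0.6400, 0.3695]

beam 1: φ=-135°, α=210°
  cosα=-0.8660 sinα=-0.5000 | (7,5) | tMaxX 0.5658 tMaxY 1.3600 | tΔX 1.1547 tΔY 2.0000
    t=0.5658 [x] (6,5)
    t=1.3600 [y] (6,4)
    t=1.7205 [x] (5,4) — stop
  → r_1 = 1.7205
beam 2: φ=-45°, α=300°
  cosα=0.5000 sinα=-0.8660 | (7,5) | tMaxX 1.0200 tMaxY 0.7852 | tΔX 2.0000 tΔY 1.1547
    t=0.7852 [y] (7,4)
    t=1.0200 [x] (8,4) — stop
  → r_2 = 1.0200
beam 3: φ=45°, α=30°
  cosα=0.8660 sinα=0.5000 | (7,5) | tMaxX 0.5889 tMaxY 0.6400 | tΔX 1.1547 tΔY 2.0000
    t=0.5889 [x] (8,5)
    t=0.6400 [y] (8,6) — stop
  → r_3 = 0.6400
beam 4: φ=135°, α=120°
  cosα=-0.5000 sinα=0.8660 | (7,5) | tMaxX 0.9800 tMaxY 0.3695 | tΔX 2.0000 tΔY 1.1547
    t=0.3695 [y] (7,6) — stop
  → r_4 = 0.3695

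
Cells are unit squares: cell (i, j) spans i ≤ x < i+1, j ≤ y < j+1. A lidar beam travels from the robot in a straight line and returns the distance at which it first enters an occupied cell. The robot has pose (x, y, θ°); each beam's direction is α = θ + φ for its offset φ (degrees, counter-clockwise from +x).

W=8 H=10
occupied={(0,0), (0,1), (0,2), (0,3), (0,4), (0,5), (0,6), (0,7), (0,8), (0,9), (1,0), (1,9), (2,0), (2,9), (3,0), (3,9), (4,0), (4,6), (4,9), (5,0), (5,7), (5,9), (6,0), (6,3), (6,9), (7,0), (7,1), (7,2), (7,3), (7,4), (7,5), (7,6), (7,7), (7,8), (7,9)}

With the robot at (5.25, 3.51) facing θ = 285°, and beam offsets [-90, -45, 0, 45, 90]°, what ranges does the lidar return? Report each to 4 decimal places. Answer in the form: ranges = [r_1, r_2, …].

ranges = [4.3999, 2.8983, 2.5985, 0.8660, 0.7765]

beam 1: φ=-90°, α=195°
  cosα=-0.9659 sinα=-0.2588 | (5,3) | tMaxX 0.2588 tMaxY 1.9705 | tΔX 1.0353 tΔY 3.8637
    t=0.2588 [x] (4,3)
    t=1.2941 [x] (3,3)
    t=1.9705 [y] (3,2)
    t=2.3294 [x] (2,2)
    t=3.3646 [x] (1,2)
    t=4.3999 [x] (0,2) — stop
  → r_1 = 4.3999
beam 2: φ=-45°, α=240°
  cosα=-0.5000 sinα=-0.8660 | (5,3) | tMaxX 0.5000 tMaxY 0.5889 | tΔX 2.0000 tΔY 1.1547
    t=0.5000 [x] (4,3)
    t=0.5889 [y] (4,2)
    t=1.7436 [y] (4,1)
    t=2.5000 [x] (3,1)
    t=2.8983 [y] (3,0) — stop
  → r_2 = 2.8983
beam 3: φ=0°, α=285°
  cosα=0.2588 sinα=-0.9659 | (5,3) | tMaxX 2.8978 tMaxY 0.5280 | tΔX 3.8637 tΔY 1.0353
    t=0.5280 [y] (5,2)
    t=1.5633 [y] (5,1)
    t=2.5985 [y] (5,0) — stop
  → r_3 = 2.5985
beam 4: φ=45°, α=330°
  cosα=0.8660 sinα=-0.5000 | (5,3) | tMaxX 0.8660 tMaxY 1.0200 | tΔX 1.1547 tΔY 2.0000
    t=0.8660 [x] (6,3) — stop
  → r_4 = 0.8660
beam 5: φ=90°, α=15°
  cosα=0.9659 sinα=0.2588 | (5,3) | tMaxX 0.7765 tMaxY 1.8932 | tΔX 1.0353 tΔY 3.8637
    t=0.7765 [x] (6,3) — stop
  → r_5 = 0.7765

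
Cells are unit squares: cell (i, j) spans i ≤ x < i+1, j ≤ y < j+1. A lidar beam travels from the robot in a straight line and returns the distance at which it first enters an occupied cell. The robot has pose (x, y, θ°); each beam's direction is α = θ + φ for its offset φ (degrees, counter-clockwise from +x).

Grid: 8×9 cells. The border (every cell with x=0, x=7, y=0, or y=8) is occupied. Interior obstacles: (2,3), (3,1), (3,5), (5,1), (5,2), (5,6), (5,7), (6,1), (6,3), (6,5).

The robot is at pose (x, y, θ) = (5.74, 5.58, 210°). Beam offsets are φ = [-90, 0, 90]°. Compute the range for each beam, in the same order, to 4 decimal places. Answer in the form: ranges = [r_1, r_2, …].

ranges = [0.4850, 3.1639, 0.5200]

beam 1: φ=-90°, α=120°
  direction (-0.5000, 0.8660); cell (5,5); t to first gridline: x 1.4800, y 0.4850 (then +2.0000 / +1.1547)
    (5,6) via y @ 0.4850  # hit
  → r_1 = 0.4850
beam 2: φ=0°, α=210°
  direction (-0.8660, -0.5000); cell (5,5); t to first gridline: x 0.8545, y 1.1600 (then +1.1547 / +2.0000)
    (4,5) via x @ 0.8545
    (4,4) via y @ 1.1600
    (3,4) via x @ 2.0092
    (3,3) via y @ 3.1600
    (2,3) via x @ 3.1639  # hit
  → r_2 = 3.1639
beam 3: φ=90°, α=300°
  direction (0.5000, -0.8660); cell (5,5); t to first gridline: x 0.5200, y 0.6697 (then +2.0000 / +1.1547)
    (6,5) via x @ 0.5200  # hit
  → r_3 = 0.5200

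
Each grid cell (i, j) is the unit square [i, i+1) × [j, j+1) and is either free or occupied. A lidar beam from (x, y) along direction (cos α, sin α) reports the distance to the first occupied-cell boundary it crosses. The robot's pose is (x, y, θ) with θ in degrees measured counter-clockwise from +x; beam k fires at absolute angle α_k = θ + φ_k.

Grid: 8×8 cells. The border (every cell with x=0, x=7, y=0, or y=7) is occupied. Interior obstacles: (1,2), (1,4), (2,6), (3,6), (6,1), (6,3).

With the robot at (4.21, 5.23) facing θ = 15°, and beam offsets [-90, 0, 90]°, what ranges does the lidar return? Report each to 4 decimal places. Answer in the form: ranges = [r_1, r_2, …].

beam 1: φ=-90°, α=285°
  d=(0.2588,-0.9659)  start (4,5)  tX=3.0523 tY=0.2381  stride 1/|dx|=3.8637 1/|dy|=1.0353
    cross y-line → (4,4), t=0.2381
    cross y-line → (4,3), t=1.2734
    cross y-line → (4,2), t=2.3087
    cross x-line → (5,2), t=3.0523
    cross y-line → (5,1), t=3.3439
    cross y-line → (5,0), t=4.3792 (wall)
  → r_1 = 4.3792
beam 2: φ=0°, α=15°
  d=(0.9659,0.2588)  start (4,5)  tX=0.8179 tY=2.9751  stride 1/|dx|=1.0353 1/|dy|=3.8637
    cross x-line → (5,5), t=0.8179
    cross x-line → (6,5), t=1.8531
    cross x-line → (7,5), t=2.8884 (wall)
  → r_2 = 2.8884
beam 3: φ=90°, α=105°
  d=(-0.2588,0.9659)  start (4,5)  tX=0.8114 tY=0.7972  stride 1/|dx|=3.8637 1/|dy|=1.0353
    cross y-line → (4,6), t=0.7972
    cross x-line → (3,6), t=0.8114 (wall)
  → r_3 = 0.8114

ranges = [4.3792, 2.8884, 0.8114]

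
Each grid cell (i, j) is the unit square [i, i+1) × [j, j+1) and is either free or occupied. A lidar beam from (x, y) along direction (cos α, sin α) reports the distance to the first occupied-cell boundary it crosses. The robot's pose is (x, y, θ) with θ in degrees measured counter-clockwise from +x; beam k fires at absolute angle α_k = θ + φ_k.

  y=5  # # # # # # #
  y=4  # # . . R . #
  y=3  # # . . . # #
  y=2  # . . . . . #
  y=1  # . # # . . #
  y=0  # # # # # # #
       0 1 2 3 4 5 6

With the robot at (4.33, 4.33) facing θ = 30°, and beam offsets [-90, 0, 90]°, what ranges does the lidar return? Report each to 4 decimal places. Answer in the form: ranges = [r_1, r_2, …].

ranges = [1.3400, 1.3400, 0.7736]

beam 1: φ=-90°, α=300°
  dir = (cos 300°, sin 300°) = (0.5000, -0.8660); from cell (4,4)
  next x-line at t=1.3400, next y-line at t=0.3811; Δt_x=2.0000, Δt_y=1.1547
    y: enter (4,3) at t=0.3811
    x: enter (5,3) at t=1.3400 ← occupied
  → r_1 = 1.3400
beam 2: φ=0°, α=30°
  dir = (cos 30°, sin 30°) = (0.8660, 0.5000); from cell (4,4)
  next x-line at t=0.7736, next y-line at t=1.3400; Δt_x=1.1547, Δt_y=2.0000
    x: enter (5,4) at t=0.7736
    y: enter (5,5) at t=1.3400 ← occupied
  → r_2 = 1.3400
beam 3: φ=90°, α=120°
  dir = (cos 120°, sin 120°) = (-0.5000, 0.8660); from cell (4,4)
  next x-line at t=0.6600, next y-line at t=0.7736; Δt_x=2.0000, Δt_y=1.1547
    x: enter (3,4) at t=0.6600
    y: enter (3,5) at t=0.7736 ← occupied
  → r_3 = 0.7736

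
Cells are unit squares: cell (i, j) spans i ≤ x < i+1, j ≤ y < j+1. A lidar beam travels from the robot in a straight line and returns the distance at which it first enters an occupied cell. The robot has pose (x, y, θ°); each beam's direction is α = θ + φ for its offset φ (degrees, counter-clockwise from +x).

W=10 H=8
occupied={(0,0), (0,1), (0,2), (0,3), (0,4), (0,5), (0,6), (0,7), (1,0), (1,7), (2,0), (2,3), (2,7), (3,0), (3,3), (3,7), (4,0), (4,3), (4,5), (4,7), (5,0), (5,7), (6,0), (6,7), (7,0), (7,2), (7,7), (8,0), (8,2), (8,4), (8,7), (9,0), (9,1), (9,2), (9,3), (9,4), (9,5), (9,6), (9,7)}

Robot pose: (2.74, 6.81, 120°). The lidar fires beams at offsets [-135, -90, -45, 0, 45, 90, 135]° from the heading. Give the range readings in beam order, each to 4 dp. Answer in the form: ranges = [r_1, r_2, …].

beam 1: φ=-135°, α=345°
  d=(0.9659,-0.2588)  start (2,6)  tX=0.2692 tY=3.1296  stride 1/|dx|=1.0353 1/|dy|=3.8637
    cross x-line → (3,6), t=0.2692
    cross x-line → (4,6), t=1.3044
    cross x-line → (5,6), t=2.3397
    cross y-line → (5,5), t=3.1296
    cross x-line → (6,5), t=3.3750
    cross x-line → (7,5), t=4.4103
    cross x-line → (8,5), t=5.4456
    cross x-line → (9,5), t=6.4808 (wall)
  → r_1 = 6.4808
beam 2: φ=-90°, α=30°
  d=(0.8660,0.5000)  start (2,6)  tX=0.3002 tY=0.3800  stride 1/|dx|=1.1547 1/|dy|=2.0000
    cross x-line → (3,6), t=0.3002
    cross y-line → (3,7), t=0.3800 (wall)
  → r_2 = 0.3800
beam 3: φ=-45°, α=75°
  d=(0.2588,0.9659)  start (2,6)  tX=1.0046 tY=0.1967  stride 1/|dx|=3.8637 1/|dy|=1.0353
    cross y-line → (2,7), t=0.1967 (wall)
  → r_3 = 0.1967
beam 4: φ=0°, α=120°
  d=(-0.5000,0.8660)  start (2,6)  tX=1.4800 tY=0.2194  stride 1/|dx|=2.0000 1/|dy|=1.1547
    cross y-line → (2,7), t=0.2194 (wall)
  → r_4 = 0.2194
beam 5: φ=45°, α=165°
  d=(-0.9659,0.2588)  start (2,6)  tX=0.7661 tY=0.7341  stride 1/|dx|=1.0353 1/|dy|=3.8637
    cross y-line → (2,7), t=0.7341 (wall)
  → r_5 = 0.7341
beam 6: φ=90°, α=210°
  d=(-0.8660,-0.5000)  start (2,6)  tX=0.8545 tY=1.6200  stride 1/|dx|=1.1547 1/|dy|=2.0000
    cross x-line → (1,6), t=0.8545
    cross y-line → (1,5), t=1.6200
    cross x-line → (0,5), t=2.0092 (wall)
  → r_6 = 2.0092
beam 7: φ=135°, α=255°
  d=(-0.2588,-0.9659)  start (2,6)  tX=2.8591 tY=0.8386  stride 1/|dx|=3.8637 1/|dy|=1.0353
    cross y-line → (2,5), t=0.8386
    cross y-line → (2,4), t=1.8738
    cross x-line → (1,4), t=2.8591
    cross y-line → (1,3), t=2.9091
    cross y-line → (1,2), t=3.9444
    cross y-line → (1,1), t=4.9797
    cross y-line → (1,0), t=6.0150 (wall)
  → r_7 = 6.0150

ranges = [6.4808, 0.3800, 0.1967, 0.2194, 0.7341, 2.0092, 6.0150]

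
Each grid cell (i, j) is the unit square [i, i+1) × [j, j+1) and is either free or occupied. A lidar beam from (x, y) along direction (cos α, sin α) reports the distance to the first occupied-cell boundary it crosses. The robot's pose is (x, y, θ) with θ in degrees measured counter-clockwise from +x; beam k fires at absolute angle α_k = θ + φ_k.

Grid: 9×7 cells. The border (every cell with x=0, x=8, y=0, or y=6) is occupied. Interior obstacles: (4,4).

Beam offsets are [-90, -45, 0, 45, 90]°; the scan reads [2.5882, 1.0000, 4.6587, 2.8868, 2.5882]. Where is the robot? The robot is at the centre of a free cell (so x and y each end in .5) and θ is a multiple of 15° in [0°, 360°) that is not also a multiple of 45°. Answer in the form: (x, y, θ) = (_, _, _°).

(x, y, θ) = (5.5, 3.5, 195°)

The pose lattice has 34·16 = 544 candidates. Test each by forward raycasting.
  (6.5, 5.5, 150°): beam 1 = 0.5774 ≠ 2.5882 ✗
  (3.5, 3.5, 345°): beam 2 = 2.8868 ≠ 1.0000 ✗
  (4.5, 2.5, 330°): beam 1 = 1.7321 ≠ 2.5882 ✗
  (3.5, 5.5, 300°): beam 1 = 2.8868 ≠ 2.5882 ✗
  (7.5, 4.5, 195°): beam 1 = 1.5529 ≠ 2.5882 ✗
  …
  (5.5, 3.5, 195°): r_1=2.5882, r_2=1.0000, r_3=4.6587, r_4=2.8868, r_5=2.5882 — all match ✓
Only this pose fits every beam.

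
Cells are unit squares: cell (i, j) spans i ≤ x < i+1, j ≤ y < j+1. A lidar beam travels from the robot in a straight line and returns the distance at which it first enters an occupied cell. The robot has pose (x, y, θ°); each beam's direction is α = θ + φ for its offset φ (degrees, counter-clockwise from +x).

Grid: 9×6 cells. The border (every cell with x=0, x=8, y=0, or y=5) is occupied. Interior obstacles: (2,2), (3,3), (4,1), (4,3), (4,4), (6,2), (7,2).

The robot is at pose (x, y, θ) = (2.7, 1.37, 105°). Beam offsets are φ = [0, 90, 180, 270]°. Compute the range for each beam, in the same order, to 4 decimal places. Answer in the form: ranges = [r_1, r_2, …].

beam 1: φ=0°, α=105°
  dir = (cos 105°, sin 105°) = (-0.2588, 0.9659); from cell (2,1)
  next x-line at t=2.7046, next y-line at t=0.6522; Δt_x=3.8637, Δt_y=1.0353
    y: enter (2,2) at t=0.6522 ← occupied
  → r_1 = 0.6522
beam 2: φ=90°, α=195°
  dir = (cos 195°, sin 195°) = (-0.9659, -0.2588); from cell (2,1)
  next x-line at t=0.7247, next y-line at t=1.4296; Δt_x=1.0353, Δt_y=3.8637
    x: enter (1,1) at t=0.7247
    y: enter (1,0) at t=1.4296 ← occupied
  → r_2 = 1.4296
beam 3: φ=180°, α=285°
  dir = (cos 285°, sin 285°) = (0.2588, -0.9659); from cell (2,1)
  next x-line at t=1.1591, next y-line at t=0.3831; Δt_x=3.8637, Δt_y=1.0353
    y: enter (2,0) at t=0.3831 ← occupied
  → r_3 = 0.3831
beam 4: φ=270°, α=15°
  dir = (cos 15°, sin 15°) = (0.9659, 0.2588); from cell (2,1)
  next x-line at t=0.3106, next y-line at t=2.4341; Δt_x=1.0353, Δt_y=3.8637
    x: enter (3,1) at t=0.3106
    x: enter (4,1) at t=1.3459 ← occupied
  → r_4 = 1.3459

ranges = [0.6522, 1.4296, 0.3831, 1.3459]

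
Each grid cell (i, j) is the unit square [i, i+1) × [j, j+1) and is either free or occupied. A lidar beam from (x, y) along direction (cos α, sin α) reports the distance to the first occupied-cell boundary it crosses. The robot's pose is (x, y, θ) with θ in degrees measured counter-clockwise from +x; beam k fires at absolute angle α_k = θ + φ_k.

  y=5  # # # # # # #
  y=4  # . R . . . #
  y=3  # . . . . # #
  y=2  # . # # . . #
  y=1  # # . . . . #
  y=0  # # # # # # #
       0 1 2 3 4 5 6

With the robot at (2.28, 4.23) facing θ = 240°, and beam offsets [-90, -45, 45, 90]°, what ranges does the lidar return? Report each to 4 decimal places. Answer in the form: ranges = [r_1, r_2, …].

beam 1: φ=-90°, α=150°
  d=(-0.8660,0.5000)  start (2,4)  tX=0.3233 tY=1.5400  stride 1/|dx|=1.1547 1/|dy|=2.0000
    cross x-line → (1,4), t=0.3233
    cross x-line → (0,4), t=1.4780 (wall)
  → r_1 = 1.4780
beam 2: φ=-45°, α=195°
  d=(-0.9659,-0.2588)  start (2,4)  tX=0.2899 tY=0.8887  stride 1/|dx|=1.0353 1/|dy|=3.8637
    cross x-line → (1,4), t=0.2899
    cross y-line → (1,3), t=0.8887
    cross x-line → (0,3), t=1.3252 (wall)
  → r_2 = 1.3252
beam 3: φ=45°, α=285°
  d=(0.2588,-0.9659)  start (2,4)  tX=2.7819 tY=0.2381  stride 1/|dx|=3.8637 1/|dy|=1.0353
    cross y-line → (2,3), t=0.2381
    cross y-line → (2,2), t=1.2734 (wall)
  → r_3 = 1.2734
beam 4: φ=90°, α=330°
  d=(0.8660,-0.5000)  start (2,4)  tX=0.8314 tY=0.4600  stride 1/|dx|=1.1547 1/|dy|=2.0000
    cross y-line → (2,3), t=0.4600
    cross x-line → (3,3), t=0.8314
    cross x-line → (4,3), t=1.9861
    cross y-line → (4,2), t=2.4600
    cross x-line → (5,2), t=3.1408
    cross x-line → (6,2), t=4.2955 (wall)
  → r_4 = 4.2955

ranges = [1.4780, 1.3252, 1.2734, 4.2955]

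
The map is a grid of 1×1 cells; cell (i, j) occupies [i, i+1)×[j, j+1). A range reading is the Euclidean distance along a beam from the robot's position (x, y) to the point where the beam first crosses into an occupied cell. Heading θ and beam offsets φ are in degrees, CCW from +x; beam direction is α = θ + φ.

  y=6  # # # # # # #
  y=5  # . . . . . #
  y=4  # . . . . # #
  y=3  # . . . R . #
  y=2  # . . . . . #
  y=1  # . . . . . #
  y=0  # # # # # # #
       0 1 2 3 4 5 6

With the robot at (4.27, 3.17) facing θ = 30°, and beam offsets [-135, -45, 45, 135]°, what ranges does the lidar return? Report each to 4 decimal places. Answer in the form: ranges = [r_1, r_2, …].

ranges = [2.2465, 1.7910, 2.9298, 3.3854]

beam 1: φ=-135°, α=255°
  direction (-0.2588, -0.9659); cell (4,3); t to first gridline: x 1.0432, y 0.1760 (then +3.8637 / +1.0353)
    (4,2) via y @ 0.1760
    (3,2) via x @ 1.0432
    (3,1) via y @ 1.2113
    (3,0) via y @ 2.2465  # hit
  → r_1 = 2.2465
beam 2: φ=-45°, α=345°
  direction (0.9659, -0.2588); cell (4,3); t to first gridline: x 0.7558, y 0.6568 (then +1.0353 / +3.8637)
    (4,2) via y @ 0.6568
    (5,2) via x @ 0.7558
    (6,2) via x @ 1.7910  # hit
  → r_2 = 1.7910
beam 3: φ=45°, α=75°
  direction (0.2588, 0.9659); cell (4,3); t to first gridline: x 2.8205, y 0.8593 (then +3.8637 / +1.0353)
    (4,4) via y @ 0.8593
    (4,5) via y @ 1.8946
    (5,5) via x @ 2.8205
    (5,6) via y @ 2.9298  # hit
  → r_3 = 2.9298
beam 4: φ=135°, α=165°
  direction (-0.9659, 0.2588); cell (4,3); t to first gridline: x 0.2795, y 3.2069 (then +1.0353 / +3.8637)
    (3,3) via x @ 0.2795
    (2,3) via x @ 1.3148
    (1,3) via x @ 2.3501
    (1,4) via y @ 3.2069
    (0,4) via x @ 3.3854  # hit
  → r_4 = 3.3854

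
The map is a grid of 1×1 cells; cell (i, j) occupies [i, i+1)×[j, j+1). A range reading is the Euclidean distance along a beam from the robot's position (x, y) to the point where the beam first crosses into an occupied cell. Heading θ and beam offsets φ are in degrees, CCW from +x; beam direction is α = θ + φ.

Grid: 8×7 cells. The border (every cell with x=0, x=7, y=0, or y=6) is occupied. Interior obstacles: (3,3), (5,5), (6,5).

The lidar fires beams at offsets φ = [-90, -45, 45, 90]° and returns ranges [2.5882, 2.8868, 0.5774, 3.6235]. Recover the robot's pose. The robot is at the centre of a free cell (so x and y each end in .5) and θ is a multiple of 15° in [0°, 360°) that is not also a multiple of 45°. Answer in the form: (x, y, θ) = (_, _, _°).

(x, y, θ) = (3.5, 4.5, 255°)

Candidates: 27 free-cell centres × 16 headings = 432 poses. Raycast each; keep the one whose scan matches to 4 dp.
  (1.5, 4.5, 120°): beam 1 = 3.0000 ≠ 2.5882 ✗
  (1.5, 1.5, 255°): beam 1 = 0.5176 ≠ 2.5882 ✗
  (5.5, 4.5, 285°): beam 1 = 1.9319 ≠ 2.5882 ✗
  (5.5, 4.5, 105°): beam 1 = 1.5529 ≠ 2.5882 ✗
  …
  (3.5, 4.5, 255°): r_1=2.5882, r_2=2.8868, r_3=0.5774, r_4=3.6235 — all match ✓
Unique over the lattice → pose = (3.5, 4.5, 255°).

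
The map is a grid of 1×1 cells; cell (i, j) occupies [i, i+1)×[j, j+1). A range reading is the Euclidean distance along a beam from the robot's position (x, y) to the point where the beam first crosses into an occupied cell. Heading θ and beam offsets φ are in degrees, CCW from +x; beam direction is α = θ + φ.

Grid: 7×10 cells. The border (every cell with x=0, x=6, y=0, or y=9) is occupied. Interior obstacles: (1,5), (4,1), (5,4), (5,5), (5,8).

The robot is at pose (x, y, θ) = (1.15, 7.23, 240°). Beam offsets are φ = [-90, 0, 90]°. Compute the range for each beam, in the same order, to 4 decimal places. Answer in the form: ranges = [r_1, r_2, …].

beam 1: φ=-90°, α=150°
  dir = (cos 150°, sin 150°) = (-0.8660, 0.5000); from cell (1,7)
  next x-line at t=0.1732, next y-line at t=1.5400; Δt_x=1.1547, Δt_y=2.0000
    x: enter (0,7) at t=0.1732 ← occupied
  → r_1 = 0.1732
beam 2: φ=0°, α=240°
  dir = (cos 240°, sin 240°) = (-0.5000, -0.8660); from cell (1,7)
  next x-line at t=0.3000, next y-line at t=0.2656; Δt_x=2.0000, Δt_y=1.1547
    y: enter (1,6) at t=0.2656
    x: enter (0,6) at t=0.3000 ← occupied
  → r_2 = 0.3000
beam 3: φ=90°, α=330°
  dir = (cos 330°, sin 330°) = (0.8660, -0.5000); from cell (1,7)
  next x-line at t=0.9815, next y-line at t=0.4600; Δt_x=1.1547, Δt_y=2.0000
    y: enter (1,6) at t=0.4600
    x: enter (2,6) at t=0.9815
    x: enter (3,6) at t=2.1362
    y: enter (3,5) at t=2.4600
    x: enter (4,5) at t=3.2909
    x: enter (5,5) at t=4.4456 ← occupied
  → r_3 = 4.4456

ranges = [0.1732, 0.3000, 4.4456]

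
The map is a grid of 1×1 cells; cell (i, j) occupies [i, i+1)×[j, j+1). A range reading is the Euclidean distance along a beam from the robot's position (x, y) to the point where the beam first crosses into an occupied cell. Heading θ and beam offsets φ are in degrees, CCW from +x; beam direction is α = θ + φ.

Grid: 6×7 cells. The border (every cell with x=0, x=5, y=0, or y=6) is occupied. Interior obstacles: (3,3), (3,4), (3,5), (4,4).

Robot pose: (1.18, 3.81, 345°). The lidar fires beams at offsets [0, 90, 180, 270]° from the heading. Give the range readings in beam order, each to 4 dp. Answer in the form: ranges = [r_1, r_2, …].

beam 1: φ=0°, α=345°
  d=(0.9659,-0.2588)  start (1,3)  tX=0.8489 tY=3.1296  stride 1/|dx|=1.0353 1/|dy|=3.8637
    cross x-line → (2,3), t=0.8489
    cross x-line → (3,3), t=1.8842 (wall)
  → r_1 = 1.8842
beam 2: φ=90°, α=75°
  d=(0.2588,0.9659)  start (1,3)  tX=3.1682 tY=0.1967  stride 1/|dx|=3.8637 1/|dy|=1.0353
    cross y-line → (1,4), t=0.1967
    cross y-line → (1,5), t=1.2320
    cross y-line → (1,6), t=2.2673 (wall)
  → r_2 = 2.2673
beam 3: φ=180°, α=165°
  d=(-0.9659,0.2588)  start (1,3)  tX=0.1863 tY=0.7341  stride 1/|dx|=1.0353 1/|dy|=3.8637
    cross x-line → (0,3), t=0.1863 (wall)
  → r_3 = 0.1863
beam 4: φ=270°, α=255°
  d=(-0.2588,-0.9659)  start (1,3)  tX=0.6955 tY=0.8386  stride 1/|dx|=3.8637 1/|dy|=1.0353
    cross x-line → (0,3), t=0.6955 (wall)
  → r_4 = 0.6955

ranges = [1.8842, 2.2673, 0.1863, 0.6955]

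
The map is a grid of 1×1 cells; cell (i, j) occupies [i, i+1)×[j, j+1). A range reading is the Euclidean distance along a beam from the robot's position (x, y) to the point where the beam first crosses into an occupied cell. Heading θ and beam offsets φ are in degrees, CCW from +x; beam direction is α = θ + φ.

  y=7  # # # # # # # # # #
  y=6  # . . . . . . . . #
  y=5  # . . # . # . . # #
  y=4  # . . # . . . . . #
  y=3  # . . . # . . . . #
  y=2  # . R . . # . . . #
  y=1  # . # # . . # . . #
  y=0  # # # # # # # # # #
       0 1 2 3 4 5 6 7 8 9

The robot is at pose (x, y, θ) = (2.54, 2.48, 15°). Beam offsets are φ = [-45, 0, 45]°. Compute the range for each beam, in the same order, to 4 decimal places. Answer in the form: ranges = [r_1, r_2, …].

ranges = [0.9600, 2.0091, 1.7551]

beam 1: φ=-45°, α=330°
  d=(0.8660,-0.5000)  start (2,2)  tX=0.5312 tY=0.9600  stride 1/|dx|=1.1547 1/|dy|=2.0000
    cross x-line → (3,2), t=0.5312
    cross y-line → (3,1), t=0.9600 (wall)
  → r_1 = 0.9600
beam 2: φ=0°, α=15°
  d=(0.9659,0.2588)  start (2,2)  tX=0.4762 tY=2.0091  stride 1/|dx|=1.0353 1/|dy|=3.8637
    cross x-line → (3,2), t=0.4762
    cross x-line → (4,2), t=1.5115
    cross y-line → (4,3), t=2.0091 (wall)
  → r_2 = 2.0091
beam 3: φ=45°, α=60°
  d=(0.5000,0.8660)  start (2,2)  tX=0.9200 tY=0.6004  stride 1/|dx|=2.0000 1/|dy|=1.1547
    cross y-line → (2,3), t=0.6004
    cross x-line → (3,3), t=0.9200
    cross y-line → (3,4), t=1.7551 (wall)
  → r_3 = 1.7551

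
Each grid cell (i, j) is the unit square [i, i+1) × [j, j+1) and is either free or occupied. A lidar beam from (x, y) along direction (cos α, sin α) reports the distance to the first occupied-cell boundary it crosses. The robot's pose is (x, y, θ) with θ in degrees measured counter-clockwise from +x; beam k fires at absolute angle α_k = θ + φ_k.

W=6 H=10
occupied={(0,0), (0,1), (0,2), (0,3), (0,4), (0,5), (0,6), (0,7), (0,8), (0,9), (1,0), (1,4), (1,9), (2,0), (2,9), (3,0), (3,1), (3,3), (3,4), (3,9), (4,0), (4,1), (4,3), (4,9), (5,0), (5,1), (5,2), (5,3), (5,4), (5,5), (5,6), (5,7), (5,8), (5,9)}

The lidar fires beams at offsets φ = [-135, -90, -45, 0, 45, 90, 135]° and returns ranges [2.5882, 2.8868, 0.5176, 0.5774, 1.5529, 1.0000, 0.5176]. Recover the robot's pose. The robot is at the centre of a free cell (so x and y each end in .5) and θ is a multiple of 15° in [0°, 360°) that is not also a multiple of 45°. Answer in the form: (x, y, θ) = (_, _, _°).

Enumerate (i+0.5, j+0.5, θ) over the 26 free cells and 16 admissible headings. For each, cast all 7 beams and compare to the given ranges.
  (4.5, 4.5, 15°): beam 1 = 0.5774 ≠ 2.5882 ✗
  (1.5, 2.5, 285°): beam 1 = 0.5774 ≠ 2.5882 ✗
  (2.5, 2.5, 255°): beam 1 = 1.7321 ≠ 2.5882 ✗
  …
  (3.5, 2.5, 300°): r_1=2.5882, r_2=2.8868, r_3=0.5176, r_4=0.5774, r_5=1.5529, r_6=1.0000, r_7=0.5176 — all match ✓
Only this pose fits every beam.

(x, y, θ) = (3.5, 2.5, 300°)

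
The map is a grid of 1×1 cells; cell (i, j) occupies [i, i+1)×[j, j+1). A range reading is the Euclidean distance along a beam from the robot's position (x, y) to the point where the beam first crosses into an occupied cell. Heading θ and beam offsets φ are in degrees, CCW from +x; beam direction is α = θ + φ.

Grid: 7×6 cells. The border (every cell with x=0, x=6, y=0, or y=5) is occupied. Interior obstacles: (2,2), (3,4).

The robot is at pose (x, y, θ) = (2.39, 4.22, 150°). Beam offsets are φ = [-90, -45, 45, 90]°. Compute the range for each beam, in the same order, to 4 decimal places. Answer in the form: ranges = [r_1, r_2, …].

ranges = [0.9007, 0.8075, 1.4390, 2.7800]

beam 1: φ=-90°, α=60°
  direction (0.5000, 0.8660); cell (2,4); t to first gridline: x 1.2200, y 0.9007 (then +2.0000 / +1.1547)
    (2,5) via y @ 0.9007  # hit
  → r_1 = 0.9007
beam 2: φ=-45°, α=105°
  direction (-0.2588, 0.9659); cell (2,4); t to first gridline: x 1.5068, y 0.8075 (then +3.8637 / +1.0353)
    (2,5) via y @ 0.8075  # hit
  → r_2 = 0.8075
beam 3: φ=45°, α=195°
  direction (-0.9659, -0.2588); cell (2,4); t to first gridline: x 0.4038, y 0.8500 (then +1.0353 / +3.8637)
    (1,4) via x @ 0.4038
    (1,3) via y @ 0.8500
    (0,3) via x @ 1.4390  # hit
  → r_3 = 1.4390
beam 4: φ=90°, α=240°
  direction (-0.5000, -0.8660); cell (2,4); t to first gridline: x 0.7800, y 0.2540 (then +2.0000 / +1.1547)
    (2,3) via y @ 0.2540
    (1,3) via x @ 0.7800
    (1,2) via y @ 1.4087
    (1,1) via y @ 2.5634
    (0,1) via x @ 2.7800  # hit
  → r_4 = 2.7800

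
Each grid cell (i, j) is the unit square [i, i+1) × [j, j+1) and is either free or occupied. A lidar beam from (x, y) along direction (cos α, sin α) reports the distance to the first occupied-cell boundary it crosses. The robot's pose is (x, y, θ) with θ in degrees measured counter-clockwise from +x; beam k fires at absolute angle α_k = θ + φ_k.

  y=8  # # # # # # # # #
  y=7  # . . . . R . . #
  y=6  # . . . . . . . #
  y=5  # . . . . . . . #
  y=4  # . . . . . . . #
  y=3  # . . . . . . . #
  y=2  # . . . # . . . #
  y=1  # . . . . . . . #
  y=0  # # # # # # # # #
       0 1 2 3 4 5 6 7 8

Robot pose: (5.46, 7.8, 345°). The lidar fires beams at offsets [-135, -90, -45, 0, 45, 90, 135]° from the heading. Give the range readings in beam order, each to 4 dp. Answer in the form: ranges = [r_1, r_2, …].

beam 1: φ=-135°, α=210°
  d=(-0.8660,-0.5000)  start (5,7)  tX=0.5312 tY=1.6000  stride 1/|dx|=1.1547 1/|dy|=2.0000
    cross x-line → (4,7), t=0.5312
    cross y-line → (4,6), t=1.6000
    cross x-line → (3,6), t=1.6859
    cross x-line → (2,6), t=2.8406
    cross y-line → (2,5), t=3.6000
    cross x-line → (1,5), t=3.9953
    cross x-line → (0,5), t=5.1500 (wall)
  → r_1 = 5.1500
beam 2: φ=-90°, α=255°
  d=(-0.2588,-0.9659)  start (5,7)  tX=1.7773 tY=0.8282  stride 1/|dx|=3.8637 1/|dy|=1.0353
    cross y-line → (5,6), t=0.8282
    cross x-line → (4,6), t=1.7773
    cross y-line → (4,5), t=1.8635
    cross y-line → (4,4), t=2.8988
    cross y-line → (4,3), t=3.9340
    cross y-line → (4,2), t=4.9693 (wall)
  → r_2 = 4.9693
beam 3: φ=-45°, α=300°
  d=(0.5000,-0.8660)  start (5,7)  tX=1.0800 tY=0.9238  stride 1/|dx|=2.0000 1/|dy|=1.1547
    cross y-line → (5,6), t=0.9238
    cross x-line → (6,6), t=1.0800
    cross y-line → (6,5), t=2.0785
    cross x-line → (7,5), t=3.0800
    cross y-line → (7,4), t=3.2332
    cross y-line → (7,3), t=4.3879
    cross x-line → (8,3), t=5.0800 (wall)
  → r_3 = 5.0800
beam 4: φ=0°, α=345°
  d=(0.9659,-0.2588)  start (5,7)  tX=0.5590 tY=3.0910  stride 1/|dx|=1.0353 1/|dy|=3.8637
    cross x-line → (6,7), t=0.5590
    cross x-line → (7,7), t=1.5943
    cross x-line → (8,7), t=2.6296 (wall)
  → r_4 = 2.6296
beam 5: φ=45°, α=30°
  d=(0.8660,0.5000)  start (5,7)  tX=0.6235 tY=0.4000  stride 1/|dx|=1.1547 1/|dy|=2.0000
    cross y-line → (5,8), t=0.4000 (wall)
  → r_5 = 0.4000
beam 6: φ=90°, α=75°
  d=(0.2588,0.9659)  start (5,7)  tX=2.0864 tY=0.2071  stride 1/|dx|=3.8637 1/|dy|=1.0353
    cross y-line → (5,8), t=0.2071 (wall)
  → r_6 = 0.2071
beam 7: φ=135°, α=120°
  d=(-0.5000,0.8660)  start (5,7)  tX=0.9200 tY=0.2309  stride 1/|dx|=2.0000 1/|dy|=1.1547
    cross y-line → (5,8), t=0.2309 (wall)
  → r_7 = 0.2309

ranges = [5.1500, 4.9693, 5.0800, 2.6296, 0.4000, 0.2071, 0.2309]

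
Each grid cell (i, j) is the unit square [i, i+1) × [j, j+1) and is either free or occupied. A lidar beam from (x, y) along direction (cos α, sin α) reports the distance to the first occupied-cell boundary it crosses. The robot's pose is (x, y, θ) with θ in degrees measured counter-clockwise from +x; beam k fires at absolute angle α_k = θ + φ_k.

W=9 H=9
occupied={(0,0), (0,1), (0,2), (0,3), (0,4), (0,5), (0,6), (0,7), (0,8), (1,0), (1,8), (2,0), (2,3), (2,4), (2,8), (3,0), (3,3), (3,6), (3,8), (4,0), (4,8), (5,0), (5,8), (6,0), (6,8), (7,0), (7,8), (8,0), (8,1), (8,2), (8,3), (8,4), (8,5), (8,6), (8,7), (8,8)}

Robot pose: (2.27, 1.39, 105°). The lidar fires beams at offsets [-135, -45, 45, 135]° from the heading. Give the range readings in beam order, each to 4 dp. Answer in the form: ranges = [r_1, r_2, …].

ranges = [0.7800, 1.8591, 1.4665, 0.4503]

beam 1: φ=-135°, α=330°
  d=(0.8660,-0.5000)  start (2,1)  tX=0.8429 tY=0.7800  stride 1/|dx|=1.1547 1/|dy|=2.0000
    cross y-line → (2,0), t=0.7800 (wall)
  → r_1 = 0.7800
beam 2: φ=-45°, α=60°
  d=(0.5000,0.8660)  start (2,1)  tX=1.4600 tY=0.7044  stride 1/|dx|=2.0000 1/|dy|=1.1547
    cross y-line → (2,2), t=0.7044
    cross x-line → (3,2), t=1.4600
    cross y-line → (3,3), t=1.8591 (wall)
  → r_2 = 1.8591
beam 3: φ=45°, α=150°
  d=(-0.8660,0.5000)  start (2,1)  tX=0.3118 tY=1.2200  stride 1/|dx|=1.1547 1/|dy|=2.0000
    cross x-line → (1,1), t=0.3118
    cross y-line → (1,2), t=1.2200
    cross x-line → (0,2), t=1.4665 (wall)
  → r_3 = 1.4665
beam 4: φ=135°, α=240°
  d=(-0.5000,-0.8660)  start (2,1)  tX=0.5400 tY=0.4503  stride 1/|dx|=2.0000 1/|dy|=1.1547
    cross y-line → (2,0), t=0.4503 (wall)
  → r_4 = 0.4503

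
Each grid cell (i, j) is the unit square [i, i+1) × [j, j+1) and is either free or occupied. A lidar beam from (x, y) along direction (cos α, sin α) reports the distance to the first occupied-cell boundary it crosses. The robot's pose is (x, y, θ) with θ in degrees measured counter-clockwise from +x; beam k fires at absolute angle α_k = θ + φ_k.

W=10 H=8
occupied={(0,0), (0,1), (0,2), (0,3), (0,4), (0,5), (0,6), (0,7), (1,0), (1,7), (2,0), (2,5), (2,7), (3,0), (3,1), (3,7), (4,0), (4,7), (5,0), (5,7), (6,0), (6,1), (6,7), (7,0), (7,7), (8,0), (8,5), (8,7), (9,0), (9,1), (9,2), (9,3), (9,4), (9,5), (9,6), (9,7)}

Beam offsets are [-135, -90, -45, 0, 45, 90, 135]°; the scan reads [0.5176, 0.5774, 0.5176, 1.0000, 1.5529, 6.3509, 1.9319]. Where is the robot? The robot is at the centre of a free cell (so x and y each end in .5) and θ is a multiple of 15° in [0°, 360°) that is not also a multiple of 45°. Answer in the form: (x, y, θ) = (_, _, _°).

Enumerate (i+0.5, j+0.5, θ) over the 44 free cells and 16 admissible headings. For each, cast all 7 beams and compare to the given ranges.
  (2.5, 6.5, 195°): beam 1 = 0.5774 ≠ 0.5176 ✗
  (5.5, 6.5, 255°): beam 1 = 0.5774 ≠ 0.5176 ✗
  (3.5, 4.5, 30°): beam 1 = 3.6235 ≠ 0.5176 ✗
  …
  (1.5, 1.5, 330°): r_1=0.5176, r_2=0.5774, r_3=0.5176, r_4=1.0000, r_5=1.5529, r_6=6.3509, r_7=1.9319 — all match ✓
Only this pose fits every beam.

(x, y, θ) = (1.5, 1.5, 330°)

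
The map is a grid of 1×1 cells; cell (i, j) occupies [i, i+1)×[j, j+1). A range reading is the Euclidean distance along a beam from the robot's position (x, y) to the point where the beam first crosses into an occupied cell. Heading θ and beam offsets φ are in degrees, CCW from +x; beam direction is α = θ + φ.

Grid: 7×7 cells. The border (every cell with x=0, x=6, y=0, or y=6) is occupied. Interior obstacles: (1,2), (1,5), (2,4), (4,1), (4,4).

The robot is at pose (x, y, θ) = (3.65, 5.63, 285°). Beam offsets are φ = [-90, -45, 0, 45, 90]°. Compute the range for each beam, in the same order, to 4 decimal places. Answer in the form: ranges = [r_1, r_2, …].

ranges = [1.7082, 1.3000, 1.3523, 1.2600, 1.4296]

beam 1: φ=-90°, α=195°
  d=(-0.9659,-0.2588)  start (3,5)  tX=0.6729 tY=2.4341  stride 1/|dx|=1.0353 1/|dy|=3.8637
    cross x-line → (2,5), t=0.6729
    cross x-line → (1,5), t=1.7082 (wall)
  → r_1 = 1.7082
beam 2: φ=-45°, α=240°
  d=(-0.5000,-0.8660)  start (3,5)  tX=1.3000 tY=0.7275  stride 1/|dx|=2.0000 1/|dy|=1.1547
    cross y-line → (3,4), t=0.7275
    cross x-line → (2,4), t=1.3000 (wall)
  → r_2 = 1.3000
beam 3: φ=0°, α=285°
  d=(0.2588,-0.9659)  start (3,5)  tX=1.3523 tY=0.6522  stride 1/|dx|=3.8637 1/|dy|=1.0353
    cross y-line → (3,4), t=0.6522
    cross x-line → (4,4), t=1.3523 (wall)
  → r_3 = 1.3523
beam 4: φ=45°, α=330°
  d=(0.8660,-0.5000)  start (3,5)  tX=0.4041 tY=1.2600  stride 1/|dx|=1.1547 1/|dy|=2.0000
    cross x-line → (4,5), t=0.4041
    cross y-line → (4,4), t=1.2600 (wall)
  → r_4 = 1.2600
beam 5: φ=90°, α=15°
  d=(0.9659,0.2588)  start (3,5)  tX=0.3623 tY=1.4296  stride 1/|dx|=1.0353 1/|dy|=3.8637
    cross x-line → (4,5), t=0.3623
    cross x-line → (5,5), t=1.3976
    cross y-line → (5,6), t=1.4296 (wall)
  → r_5 = 1.4296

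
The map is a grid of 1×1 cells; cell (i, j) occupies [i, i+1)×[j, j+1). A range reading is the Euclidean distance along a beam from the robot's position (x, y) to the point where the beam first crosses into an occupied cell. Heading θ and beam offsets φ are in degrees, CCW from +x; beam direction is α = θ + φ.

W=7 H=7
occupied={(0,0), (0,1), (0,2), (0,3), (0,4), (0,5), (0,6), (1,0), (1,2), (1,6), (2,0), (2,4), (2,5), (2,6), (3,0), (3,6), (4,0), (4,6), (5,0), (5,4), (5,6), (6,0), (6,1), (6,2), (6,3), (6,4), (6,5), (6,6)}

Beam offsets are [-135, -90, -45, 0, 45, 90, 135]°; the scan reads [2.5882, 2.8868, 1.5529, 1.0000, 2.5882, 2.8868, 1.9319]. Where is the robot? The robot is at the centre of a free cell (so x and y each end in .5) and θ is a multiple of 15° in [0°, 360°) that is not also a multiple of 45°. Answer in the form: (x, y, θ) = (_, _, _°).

Candidates: 21 free-cell centres × 16 headings = 336 poses. Raycast each; keep the one whose scan matches to 4 dp.
  (1.5, 1.5, 120°): beam 1 = 1.9319 ≠ 2.5882 ✗
  (3.5, 2.5, 240°): beam 1 = 1.9319 ≠ 2.5882 ✗
  (1.5, 3.5, 30°): beam 1 = 0.5176 ≠ 2.5882 ✗
  (4.5, 2.5, 300°): beam 1 = 3.6235 ≠ 2.5882 ✗
  …
  (4.5, 3.5, 30°): r_1=2.5882, r_2=2.8868, r_3=1.5529, r_4=1.0000, r_5=2.5882, r_6=2.8868, r_7=1.9319 — all match ✓
No second candidate reproduces the full scan.

(x, y, θ) = (4.5, 3.5, 30°)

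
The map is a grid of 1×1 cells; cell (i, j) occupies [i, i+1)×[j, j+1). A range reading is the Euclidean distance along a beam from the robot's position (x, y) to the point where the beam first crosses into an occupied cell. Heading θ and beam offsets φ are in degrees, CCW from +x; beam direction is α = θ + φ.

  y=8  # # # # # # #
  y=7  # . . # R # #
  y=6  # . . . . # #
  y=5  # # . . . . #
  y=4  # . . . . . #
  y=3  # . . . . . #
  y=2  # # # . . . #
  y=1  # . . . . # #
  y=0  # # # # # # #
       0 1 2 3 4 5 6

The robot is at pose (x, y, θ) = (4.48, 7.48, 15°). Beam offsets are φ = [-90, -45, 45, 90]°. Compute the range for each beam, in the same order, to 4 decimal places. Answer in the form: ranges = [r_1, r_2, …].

beam 1: φ=-90°, α=285°
  dir = (cos 285°, sin 285°) = (0.2588, -0.9659); from cell (4,7)
  next x-line at t=2.0091, next y-line at t=0.4969; Δt_x=3.8637, Δt_y=1.0353
    y: enter (4,6) at t=0.4969
    y: enter (4,5) at t=1.5322
    x: enter (5,5) at t=2.0091
    y: enter (5,4) at t=2.5675
    y: enter (5,3) at t=3.6028
    y: enter (5,2) at t=4.6380
    y: enter (5,1) at t=5.6733 ← occupied
  → r_1 = 5.6733
beam 2: φ=-45°, α=330°
  dir = (cos 330°, sin 330°) = (0.8660, -0.5000); from cell (4,7)
  next x-line at t=0.6004, next y-line at t=0.9600; Δt_x=1.1547, Δt_y=2.0000
    x: enter (5,7) at t=0.6004 ← occupied
  → r_2 = 0.6004
beam 3: φ=45°, α=60°
  dir = (cos 60°, sin 60°) = (0.5000, 0.8660); from cell (4,7)
  next x-line at t=1.0400, next y-line at t=0.6004; Δt_x=2.0000, Δt_y=1.1547
    y: enter (4,8) at t=0.6004 ← occupied
  → r_3 = 0.6004
beam 4: φ=90°, α=105°
  dir = (cos 105°, sin 105°) = (-0.2588, 0.9659); from cell (4,7)
  next x-line at t=1.8546, next y-line at t=0.5383; Δt_x=3.8637, Δt_y=1.0353
    y: enter (4,8) at t=0.5383 ← occupied
  → r_4 = 0.5383

ranges = [5.6733, 0.6004, 0.6004, 0.5383]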